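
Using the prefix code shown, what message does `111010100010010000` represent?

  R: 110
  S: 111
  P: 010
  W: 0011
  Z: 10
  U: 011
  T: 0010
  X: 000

SPZTPX

Read left to right; each codeword is recognised as soon as it completes (prefix code):
  111→S | 010→P | 10→Z | 0010→T | 010→P | 000→X
Decoded message: SPZTPX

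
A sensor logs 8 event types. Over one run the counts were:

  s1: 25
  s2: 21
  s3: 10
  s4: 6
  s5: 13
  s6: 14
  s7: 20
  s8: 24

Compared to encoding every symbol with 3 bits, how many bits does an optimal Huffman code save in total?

9

Fixed-length: 3 bits × 133 symbols = 399 bits.
Huffman merges:
combine s4(6), s3(10) → 16
combine s5(13), s6(14) → 27
combine 16, s7(20) → 36
combine s2(21), s8(24) → 45
combine s1(25), 27 → 52
combine 36, 45 → 81
combine 52, 81 → 133
Huffman total = 16 + 27 + 36 + 45 + 52 + 81 + 133 = 390 bits.
Saving = 399 − 390 = 9 bits.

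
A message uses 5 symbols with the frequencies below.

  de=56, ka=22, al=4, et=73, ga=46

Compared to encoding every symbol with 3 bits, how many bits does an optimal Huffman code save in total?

Fixed-length: 3 bits × 201 symbols = 603 bits.
Huffman merges:
al(4) + ka(22) → 26
26 + ga(46) → 72
de(56) + 72 → 128
et(73) + 128 → 201
Huffman total = 26 + 72 + 128 + 201 = 427 bits.
Saving = 603 − 427 = 176 bits.

176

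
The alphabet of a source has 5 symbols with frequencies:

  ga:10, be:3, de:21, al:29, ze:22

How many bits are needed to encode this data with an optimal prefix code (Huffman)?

183

Merge the two smallest weights repeatedly:
be(3) + ga(10) → 13
13 + de(21) → 34
ze(22) + al(29) → 51
34 + 51 → 85
Total encoded bits = sum of merged weights = 13 + 34 + 51 + 85 = 183.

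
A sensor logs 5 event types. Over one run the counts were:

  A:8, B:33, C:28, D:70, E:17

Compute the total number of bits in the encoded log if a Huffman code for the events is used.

Greedily combine the two least-frequent nodes:
merge A(8) and E(17): 25
merge 25 and C(28): 53
merge B(33) and 53: 86
merge D(70) and 86: 156
Each symbol's bit-cost is frequency × depth; summing gives 320 bits (equivalently 25 + 53 + 86 + 156).

320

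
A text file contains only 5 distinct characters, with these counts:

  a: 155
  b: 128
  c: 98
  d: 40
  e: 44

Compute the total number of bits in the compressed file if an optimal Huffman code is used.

Merge the two smallest weights repeatedly:
merge d(40) and e(44): 84
merge 84 and c(98): 182
merge b(128) and a(155): 283
merge 182 and 283: 465
Each symbol's bit-cost is frequency × depth; summing gives 1014 bits (equivalently 84 + 182 + 283 + 465).

1014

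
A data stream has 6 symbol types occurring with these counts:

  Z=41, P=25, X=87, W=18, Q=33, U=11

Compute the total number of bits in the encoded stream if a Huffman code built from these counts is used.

Merge the two smallest weights repeatedly:
U(11) + W(18) → 29
P(25) + 29 → 54
Q(33) + Z(41) → 74
54 + 74 → 128
X(87) + 128 → 215
The encoded length is the sum of every internal node's weight: 29 + 54 + 74 + 128 + 215 = 500 bits.

500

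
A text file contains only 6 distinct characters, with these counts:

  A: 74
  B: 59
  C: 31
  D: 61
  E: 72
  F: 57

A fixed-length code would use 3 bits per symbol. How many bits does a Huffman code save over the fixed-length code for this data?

Fixed-length: 3 bits × 354 symbols = 1062 bits.
Huffman merges:
combine C(31), F(57) → 88
combine B(59), D(61) → 120
combine E(72), A(74) → 146
combine 88, 120 → 208
combine 146, 208 → 354
Huffman total = 88 + 120 + 146 + 208 + 354 = 916 bits.
Saving = 1062 − 916 = 146 bits.

146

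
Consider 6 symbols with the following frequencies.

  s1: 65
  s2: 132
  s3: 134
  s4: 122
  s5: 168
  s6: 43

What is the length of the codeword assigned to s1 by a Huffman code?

Huffman merges, smallest pair first:
s6(43) + s1(65) → 108
108 + s4(122) → 230
s2(132) + s3(134) → 266
s5(168) + 230 → 398
266 + 398 → 664
The subtree containing s1 is merged 4 times, so code length = 4.

4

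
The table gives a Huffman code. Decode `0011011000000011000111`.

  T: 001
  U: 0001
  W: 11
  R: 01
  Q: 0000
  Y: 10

Read left to right; each codeword is recognised as soon as it completes (prefix code):
  001→T | 10→Y | 11→W | 0000→Q | 0001→U | 10→Y | 001→T | 11→W
Decoded message: TYWQUYTW

TYWQUYTW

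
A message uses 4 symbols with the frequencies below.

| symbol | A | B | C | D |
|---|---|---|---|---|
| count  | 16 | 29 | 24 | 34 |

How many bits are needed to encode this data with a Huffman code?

Merge the two smallest weights repeatedly:
combine A(16), C(24) → 40
combine B(29), D(34) → 63
combine 40, 63 → 103
The encoded length is the sum of every internal node's weight: 40 + 63 + 103 = 206 bits.

206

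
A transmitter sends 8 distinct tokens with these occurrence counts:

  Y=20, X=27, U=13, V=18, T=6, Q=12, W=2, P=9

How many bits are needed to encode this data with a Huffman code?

Greedily combine the two least-frequent nodes:
merge W(2) and T(6): 8
merge 8 and P(9): 17
merge Q(12) and U(13): 25
merge 17 and V(18): 35
merge Y(20) and 25: 45
merge X(27) and 35: 62
merge 45 and 62: 107
The encoded length is the sum of every internal node's weight: 8 + 17 + 25 + 35 + 45 + 62 + 107 = 299 bits.

299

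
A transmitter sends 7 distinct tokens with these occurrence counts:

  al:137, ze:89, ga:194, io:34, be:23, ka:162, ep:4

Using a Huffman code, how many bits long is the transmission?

Greedily combine the two least-frequent nodes:
ep(4) + be(23) → 27
27 + io(34) → 61
61 + ze(89) → 150
al(137) + 150 → 287
ka(162) + ga(194) → 356
287 + 356 → 643
Each symbol's bit-cost is frequency × depth; summing gives 1524 bits (equivalently 27 + 61 + 150 + 287 + 356 + 643).

1524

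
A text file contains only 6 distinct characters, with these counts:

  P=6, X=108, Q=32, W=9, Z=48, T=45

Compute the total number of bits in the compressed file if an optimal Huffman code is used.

Greedily combine the two least-frequent nodes:
P(6) + W(9) → 15
15 + Q(32) → 47
T(45) + 47 → 92
Z(48) + 92 → 140
X(108) + 140 → 248
The encoded length is the sum of every internal node's weight: 15 + 47 + 92 + 140 + 248 = 542 bits.

542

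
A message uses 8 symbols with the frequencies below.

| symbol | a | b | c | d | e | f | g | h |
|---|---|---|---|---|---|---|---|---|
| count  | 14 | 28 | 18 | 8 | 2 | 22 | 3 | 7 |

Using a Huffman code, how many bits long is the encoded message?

Build the Huffman tree bottom-up:
merge e(2) and g(3): 5
merge 5 and h(7): 12
merge d(8) and 12: 20
merge a(14) and c(18): 32
merge 20 and f(22): 42
merge b(28) and 32: 60
merge 42 and 60: 102
Each symbol's bit-cost is frequency × depth; summing gives 273 bits (equivalently 5 + 12 + 20 + 32 + 42 + 60 + 102).

273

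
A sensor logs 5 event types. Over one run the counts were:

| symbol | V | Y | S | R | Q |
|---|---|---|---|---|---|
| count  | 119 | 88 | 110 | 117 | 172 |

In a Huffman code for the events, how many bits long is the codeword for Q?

Repeatedly merge the two smallest:
Y(88) + S(110) → 198
R(117) + V(119) → 236
Q(172) + 198 → 370
236 + 370 → 606
The subtree containing Q is merged 2 times, so code length = 2.

2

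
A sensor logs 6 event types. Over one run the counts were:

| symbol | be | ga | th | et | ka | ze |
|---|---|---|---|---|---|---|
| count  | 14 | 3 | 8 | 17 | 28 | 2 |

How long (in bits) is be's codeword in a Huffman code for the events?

Build the tree from the bottom:
ze(2) + ga(3) → 5
5 + th(8) → 13
13 + be(14) → 27
et(17) + 27 → 44
ka(28) + 44 → 72
The subtree containing be is merged 3 times, so code length = 3.

3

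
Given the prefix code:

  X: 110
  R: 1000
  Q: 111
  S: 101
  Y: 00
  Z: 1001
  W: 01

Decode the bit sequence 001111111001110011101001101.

YQQZXWXZS

Read left to right; each codeword is recognised as soon as it completes (prefix code):
  00→Y | 111→Q | 111→Q | 1001→Z | 110→X | 01→W | 110→X | 1001→Z | 101→S
Decoded message: YQQZXWXZS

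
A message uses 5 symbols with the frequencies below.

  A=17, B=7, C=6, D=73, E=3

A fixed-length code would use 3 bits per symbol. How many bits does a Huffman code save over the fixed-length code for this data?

154

Fixed-length: 3 bits × 106 symbols = 318 bits.
Huffman merges:
combine E(3), C(6) → 9
combine B(7), 9 → 16
combine 16, A(17) → 33
combine 33, D(73) → 106
Huffman total = 9 + 16 + 33 + 106 = 164 bits.
Saving = 318 − 164 = 154 bits.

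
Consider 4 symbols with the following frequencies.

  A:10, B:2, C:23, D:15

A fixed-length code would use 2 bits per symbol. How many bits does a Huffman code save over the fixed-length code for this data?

Fixed-length: 2 bits × 50 symbols = 100 bits.
Huffman merges:
B(2) + A(10) → 12
12 + D(15) → 27
C(23) + 27 → 50
Huffman total = 12 + 27 + 50 = 89 bits.
Saving = 100 − 89 = 11 bits.

11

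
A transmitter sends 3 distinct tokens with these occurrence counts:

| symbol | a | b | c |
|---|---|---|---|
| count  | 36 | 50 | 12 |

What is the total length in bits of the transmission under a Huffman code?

146

Greedily combine the two least-frequent nodes:
combine c(12), a(36) → 48
combine 48, b(50) → 98
The encoded length is the sum of every internal node's weight: 48 + 98 = 146 bits.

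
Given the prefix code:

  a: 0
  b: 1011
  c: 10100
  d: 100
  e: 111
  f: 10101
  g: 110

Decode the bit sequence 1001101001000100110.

Read left to right; each codeword is recognised as soon as it completes (prefix code):
  100→d | 110→g | 100→d | 100→d | 0→a | 100→d | 110→g
Decoded message: dgddadg

dgddadg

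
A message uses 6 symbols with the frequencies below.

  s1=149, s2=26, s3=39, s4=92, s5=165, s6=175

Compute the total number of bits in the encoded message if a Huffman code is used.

1514

Merge the two smallest weights repeatedly:
merge s2(26) and s3(39): 65
merge 65 and s4(92): 157
merge s1(149) and 157: 306
merge s5(165) and s6(175): 340
merge 306 and 340: 646
Each symbol's bit-cost is frequency × depth; summing gives 1514 bits (equivalently 65 + 157 + 306 + 340 + 646).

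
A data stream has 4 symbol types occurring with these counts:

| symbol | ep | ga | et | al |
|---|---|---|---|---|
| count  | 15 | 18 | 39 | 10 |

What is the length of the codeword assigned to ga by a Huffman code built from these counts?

2

Huffman merges, smallest pair first:
merge al(10) and ep(15): 25
merge ga(18) and 25: 43
merge et(39) and 43: 82
ga sits 2 levels below the root, so its codeword is 2 bits.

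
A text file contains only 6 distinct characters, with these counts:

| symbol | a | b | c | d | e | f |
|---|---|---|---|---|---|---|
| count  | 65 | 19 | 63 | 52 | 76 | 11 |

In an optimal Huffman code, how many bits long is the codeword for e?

Huffman merges, smallest pair first:
combine f(11), b(19) → 30
combine 30, d(52) → 82
combine c(63), a(65) → 128
combine e(76), 82 → 158
combine 128, 158 → 286
e's leaf is at depth 2, giving a 2-bit codeword.

2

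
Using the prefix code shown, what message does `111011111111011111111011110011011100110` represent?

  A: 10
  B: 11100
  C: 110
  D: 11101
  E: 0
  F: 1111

DFDFDBCBC

Read left to right; each codeword is recognised as soon as it completes (prefix code):
  11101→D | 1111→F | 11101→D | 1111→F | 11101→D | 11100→B | 110→C | 11100→B | 110→C
Decoded message: DFDFDBCBC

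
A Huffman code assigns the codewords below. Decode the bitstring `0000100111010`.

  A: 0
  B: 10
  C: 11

Read left to right; each codeword is recognised as soon as it completes (prefix code):
  0→A | 0→A | 0→A | 0→A | 10→B | 0→A | 11→C | 10→B | 10→B
Decoded message: AAAABACBB

AAAABACBB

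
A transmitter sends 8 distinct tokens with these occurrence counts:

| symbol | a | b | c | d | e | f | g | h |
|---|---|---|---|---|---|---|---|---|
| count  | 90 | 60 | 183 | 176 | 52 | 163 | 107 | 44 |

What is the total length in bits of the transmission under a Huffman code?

Greedily combine the two least-frequent nodes:
combine h(44), e(52) → 96
combine b(60), a(90) → 150
combine 96, g(107) → 203
combine 150, f(163) → 313
combine d(176), c(183) → 359
combine 203, 313 → 516
combine 359, 516 → 875
Each symbol's bit-cost is frequency × depth; summing gives 2512 bits (equivalently 96 + 150 + 203 + 313 + 359 + 516 + 875).

2512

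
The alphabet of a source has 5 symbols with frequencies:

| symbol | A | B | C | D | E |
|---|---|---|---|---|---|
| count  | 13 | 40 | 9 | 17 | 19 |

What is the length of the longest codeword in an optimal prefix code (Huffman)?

Merge the two lowest-weight nodes at each step:
merge C(9) and A(13): 22
merge D(17) and E(19): 36
merge 22 and 36: 58
merge B(40) and 58: 98
The first pair merged (C, A) ends up deepest, at depth 3.

3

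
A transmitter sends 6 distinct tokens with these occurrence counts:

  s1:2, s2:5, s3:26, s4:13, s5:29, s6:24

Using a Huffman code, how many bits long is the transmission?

225

Greedily combine the two least-frequent nodes:
s1(2) + s2(5) → 7
7 + s4(13) → 20
20 + s6(24) → 44
s3(26) + s5(29) → 55
44 + 55 → 99
Total encoded bits = sum of merged weights = 7 + 20 + 44 + 55 + 99 = 225.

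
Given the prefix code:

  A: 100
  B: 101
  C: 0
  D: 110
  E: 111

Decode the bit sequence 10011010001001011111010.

ADACABEBC

Read left to right; each codeword is recognised as soon as it completes (prefix code):
  100→A | 110→D | 100→A | 0→C | 100→A | 101→B | 111→E | 101→B | 0→C
Decoded message: ADACABEBC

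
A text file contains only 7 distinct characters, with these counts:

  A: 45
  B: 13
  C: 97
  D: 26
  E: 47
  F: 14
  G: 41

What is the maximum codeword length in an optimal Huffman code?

Merge the two lowest-weight nodes at each step:
combine B(13), F(14) → 27
combine D(26), 27 → 53
combine G(41), A(45) → 86
combine E(47), 53 → 100
combine 86, C(97) → 183
combine 100, 183 → 283
The first pair merged (B, F) ends up deepest, at depth 4.

4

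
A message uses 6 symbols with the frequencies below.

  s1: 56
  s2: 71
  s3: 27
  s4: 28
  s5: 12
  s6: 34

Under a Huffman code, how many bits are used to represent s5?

3

Build the tree from the bottom:
merge s5(12) and s3(27): 39
merge s4(28) and s6(34): 62
merge 39 and s1(56): 95
merge 62 and s2(71): 133
merge 95 and 133: 228
s5's leaf is at depth 3, giving a 3-bit codeword.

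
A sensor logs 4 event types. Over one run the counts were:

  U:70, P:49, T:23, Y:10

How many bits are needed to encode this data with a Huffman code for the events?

267

Merge the two smallest weights repeatedly:
combine Y(10), T(23) → 33
combine 33, P(49) → 82
combine U(70), 82 → 152
Each symbol's bit-cost is frequency × depth; summing gives 267 bits (equivalently 33 + 82 + 152).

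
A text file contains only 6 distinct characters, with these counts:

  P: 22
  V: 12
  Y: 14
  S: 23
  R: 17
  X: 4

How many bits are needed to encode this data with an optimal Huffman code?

230

Build the Huffman tree bottom-up:
combine X(4), V(12) → 16
combine Y(14), 16 → 30
combine R(17), P(22) → 39
combine S(23), 30 → 53
combine 39, 53 → 92
Total encoded bits = sum of merged weights = 16 + 30 + 39 + 53 + 92 = 230.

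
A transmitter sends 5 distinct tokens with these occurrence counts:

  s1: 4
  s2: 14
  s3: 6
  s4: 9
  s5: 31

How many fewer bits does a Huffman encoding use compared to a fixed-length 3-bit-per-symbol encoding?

66

Fixed-length: 3 bits × 64 symbols = 192 bits.
Huffman merges:
combine s1(4), s3(6) → 10
combine s4(9), 10 → 19
combine s2(14), 19 → 33
combine s5(31), 33 → 64
Huffman total = 10 + 19 + 33 + 64 = 126 bits.
Saving = 192 − 126 = 66 bits.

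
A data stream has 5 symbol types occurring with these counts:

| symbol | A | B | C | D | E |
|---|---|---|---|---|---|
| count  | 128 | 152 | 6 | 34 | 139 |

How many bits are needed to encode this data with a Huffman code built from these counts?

958

Build the Huffman tree bottom-up:
merge C(6) and D(34): 40
merge 40 and A(128): 168
merge E(139) and B(152): 291
merge 168 and 291: 459
Each symbol's bit-cost is frequency × depth; summing gives 958 bits (equivalently 40 + 168 + 291 + 459).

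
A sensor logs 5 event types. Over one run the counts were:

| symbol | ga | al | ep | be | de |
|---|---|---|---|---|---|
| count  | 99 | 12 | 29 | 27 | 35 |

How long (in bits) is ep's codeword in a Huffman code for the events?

3

Huffman merges, smallest pair first:
combine al(12), be(27) → 39
combine ep(29), de(35) → 64
combine 39, 64 → 103
combine ga(99), 103 → 202
The subtree containing ep is merged 3 times, so code length = 3.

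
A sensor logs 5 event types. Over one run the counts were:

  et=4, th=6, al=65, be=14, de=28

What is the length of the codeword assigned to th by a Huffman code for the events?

4

Repeatedly merge the two smallest:
combine et(4), th(6) → 10
combine 10, be(14) → 24
combine 24, de(28) → 52
combine 52, al(65) → 117
th's leaf is at depth 4, giving a 4-bit codeword.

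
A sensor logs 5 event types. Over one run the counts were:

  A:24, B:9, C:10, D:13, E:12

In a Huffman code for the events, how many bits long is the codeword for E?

2

Build the tree from the bottom:
B(9) + C(10) → 19
E(12) + D(13) → 25
19 + A(24) → 43
25 + 43 → 68
E's leaf is at depth 2, giving a 2-bit codeword.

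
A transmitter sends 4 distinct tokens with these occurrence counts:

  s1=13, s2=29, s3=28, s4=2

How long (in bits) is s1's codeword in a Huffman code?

Build the tree from the bottom:
combine s4(2), s1(13) → 15
combine 15, s3(28) → 43
combine s2(29), 43 → 72
s1's leaf is at depth 3, giving a 3-bit codeword.

3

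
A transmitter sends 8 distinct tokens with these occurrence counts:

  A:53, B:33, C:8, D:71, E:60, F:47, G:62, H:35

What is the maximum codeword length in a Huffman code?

Merge the two lowest-weight nodes at each step:
merge C(8) and B(33): 41
merge H(35) and 41: 76
merge F(47) and A(53): 100
merge E(60) and G(62): 122
merge D(71) and 76: 147
merge 100 and 122: 222
merge 147 and 222: 369
The first pair merged (C, B) ends up deepest, at depth 4.

4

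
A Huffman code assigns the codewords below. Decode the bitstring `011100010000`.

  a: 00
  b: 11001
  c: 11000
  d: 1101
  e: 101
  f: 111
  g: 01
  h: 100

gcha

Read left to right; each codeword is recognised as soon as it completes (prefix code):
  01→g | 11000→c | 100→h | 00→a
Decoded message: gcha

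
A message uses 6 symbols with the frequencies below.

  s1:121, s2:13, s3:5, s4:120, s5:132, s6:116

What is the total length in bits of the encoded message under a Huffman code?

Build the Huffman tree bottom-up:
s3(5) + s2(13) → 18
18 + s6(116) → 134
s4(120) + s1(121) → 241
s5(132) + 134 → 266
241 + 266 → 507
Each symbol's bit-cost is frequency × depth; summing gives 1166 bits (equivalently 18 + 134 + 241 + 266 + 507).

1166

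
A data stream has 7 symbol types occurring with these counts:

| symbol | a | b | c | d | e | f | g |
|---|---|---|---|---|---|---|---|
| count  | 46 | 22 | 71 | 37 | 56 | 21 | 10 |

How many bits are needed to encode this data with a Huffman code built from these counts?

Greedily combine the two least-frequent nodes:
merge g(10) and f(21): 31
merge b(22) and 31: 53
merge d(37) and a(46): 83
merge 53 and e(56): 109
merge c(71) and 83: 154
merge 109 and 154: 263
Total encoded bits = sum of merged weights = 31 + 53 + 83 + 109 + 154 + 263 = 693.

693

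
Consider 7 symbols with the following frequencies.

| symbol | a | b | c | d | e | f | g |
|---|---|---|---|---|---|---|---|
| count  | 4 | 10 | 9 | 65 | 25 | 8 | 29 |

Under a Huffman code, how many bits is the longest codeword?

4

Merge the two lowest-weight nodes at each step:
merge a(4) and f(8): 12
merge c(9) and b(10): 19
merge 12 and 19: 31
merge e(25) and g(29): 54
merge 31 and 54: 85
merge d(65) and 85: 150
Maximum depth reached is 4.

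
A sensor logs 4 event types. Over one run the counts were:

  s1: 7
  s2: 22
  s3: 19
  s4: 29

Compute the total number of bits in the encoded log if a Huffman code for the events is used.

151

Merge the two smallest weights repeatedly:
merge s1(7) and s3(19): 26
merge s2(22) and 26: 48
merge s4(29) and 48: 77
The encoded length is the sum of every internal node's weight: 26 + 48 + 77 = 151 bits.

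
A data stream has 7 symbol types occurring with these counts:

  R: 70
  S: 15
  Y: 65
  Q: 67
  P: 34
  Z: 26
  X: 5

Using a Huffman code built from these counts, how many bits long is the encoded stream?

Build the Huffman tree bottom-up:
X(5) + S(15) → 20
20 + Z(26) → 46
P(34) + 46 → 80
Y(65) + Q(67) → 132
R(70) + 80 → 150
132 + 150 → 282
The encoded length is the sum of every internal node's weight: 20 + 46 + 80 + 132 + 150 + 282 = 710 bits.

710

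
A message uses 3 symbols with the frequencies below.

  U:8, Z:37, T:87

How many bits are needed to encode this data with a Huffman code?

Build the Huffman tree bottom-up:
combine U(8), Z(37) → 45
combine 45, T(87) → 132
Total encoded bits = sum of merged weights = 45 + 132 = 177.

177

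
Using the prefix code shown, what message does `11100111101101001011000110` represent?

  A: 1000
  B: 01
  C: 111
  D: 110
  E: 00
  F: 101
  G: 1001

CECFFEFAD

Read left to right; each codeword is recognised as soon as it completes (prefix code):
  111→C | 00→E | 111→C | 101→F | 101→F | 00→E | 101→F | 1000→A | 110→D
Decoded message: CECFFEFAD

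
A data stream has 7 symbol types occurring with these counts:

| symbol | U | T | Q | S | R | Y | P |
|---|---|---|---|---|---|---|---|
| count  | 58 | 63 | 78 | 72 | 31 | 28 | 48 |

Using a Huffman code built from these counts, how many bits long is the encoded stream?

1043

Build the Huffman tree bottom-up:
merge Y(28) and R(31): 59
merge P(48) and U(58): 106
merge 59 and T(63): 122
merge S(72) and Q(78): 150
merge 106 and 122: 228
merge 150 and 228: 378
Each symbol's bit-cost is frequency × depth; summing gives 1043 bits (equivalently 59 + 106 + 122 + 150 + 228 + 378).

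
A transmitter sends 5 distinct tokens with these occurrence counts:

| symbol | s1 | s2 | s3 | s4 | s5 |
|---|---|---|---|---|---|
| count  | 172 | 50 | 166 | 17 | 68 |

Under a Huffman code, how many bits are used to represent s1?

1

Repeatedly merge the two smallest:
s4(17) + s2(50) → 67
67 + s5(68) → 135
135 + s3(166) → 301
s1(172) + 301 → 473
s1 sits one level below the root: a 1-bit codeword.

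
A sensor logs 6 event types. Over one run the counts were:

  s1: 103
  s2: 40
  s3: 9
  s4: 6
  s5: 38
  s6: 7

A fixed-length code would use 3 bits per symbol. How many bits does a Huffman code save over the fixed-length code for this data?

211

Fixed-length: 3 bits × 203 symbols = 609 bits.
Huffman merges:
s4(6) + s6(7) → 13
s3(9) + 13 → 22
22 + s5(38) → 60
s2(40) + 60 → 100
100 + s1(103) → 203
Huffman total = 13 + 22 + 60 + 100 + 203 = 398 bits.
Saving = 609 − 398 = 211 bits.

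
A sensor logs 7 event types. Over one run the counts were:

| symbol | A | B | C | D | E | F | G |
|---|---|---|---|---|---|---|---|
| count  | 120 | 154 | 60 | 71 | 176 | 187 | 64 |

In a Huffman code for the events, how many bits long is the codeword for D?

3

Huffman merges, smallest pair first:
combine C(60), G(64) → 124
combine D(71), A(120) → 191
combine 124, B(154) → 278
combine E(176), F(187) → 363
combine 191, 278 → 469
combine 363, 469 → 832
D sits 3 levels below the root, so its codeword is 3 bits.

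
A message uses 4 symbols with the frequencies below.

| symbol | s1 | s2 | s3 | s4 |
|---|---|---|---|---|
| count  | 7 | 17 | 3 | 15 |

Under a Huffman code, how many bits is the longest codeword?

3

Merge the two lowest-weight nodes at each step:
combine s3(3), s1(7) → 10
combine 10, s4(15) → 25
combine s2(17), 25 → 42
The rarest symbols sit at the bottom; the longest codeword is 3 bits.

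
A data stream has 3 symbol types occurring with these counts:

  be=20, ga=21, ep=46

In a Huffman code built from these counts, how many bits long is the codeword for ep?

Huffman merges, smallest pair first:
merge be(20) and ga(21): 41
merge 41 and ep(46): 87
ep is merged only at the final step, so code length = 1.

1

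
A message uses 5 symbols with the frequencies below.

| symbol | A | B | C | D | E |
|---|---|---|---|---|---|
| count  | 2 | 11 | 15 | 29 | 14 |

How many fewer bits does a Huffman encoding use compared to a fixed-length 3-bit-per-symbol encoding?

60

Fixed-length: 3 bits × 71 symbols = 213 bits.
Huffman merges:
merge A(2) and B(11): 13
merge 13 and E(14): 27
merge C(15) and 27: 42
merge D(29) and 42: 71
Huffman total = 13 + 27 + 42 + 71 = 153 bits.
Saving = 213 − 153 = 60 bits.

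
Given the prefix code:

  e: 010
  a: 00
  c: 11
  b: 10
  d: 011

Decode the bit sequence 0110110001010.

Read left to right; each codeword is recognised as soon as it completes (prefix code):
  011→d | 011→d | 00→a | 010→e | 10→b
Decoded message: ddaeb

ddaeb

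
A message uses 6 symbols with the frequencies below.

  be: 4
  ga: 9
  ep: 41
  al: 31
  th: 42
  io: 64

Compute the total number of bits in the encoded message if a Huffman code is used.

439

Greedily combine the two least-frequent nodes:
combine be(4), ga(9) → 13
combine 13, al(31) → 44
combine ep(41), th(42) → 83
combine 44, io(64) → 108
combine 83, 108 → 191
The encoded length is the sum of every internal node's weight: 13 + 44 + 83 + 108 + 191 = 439 bits.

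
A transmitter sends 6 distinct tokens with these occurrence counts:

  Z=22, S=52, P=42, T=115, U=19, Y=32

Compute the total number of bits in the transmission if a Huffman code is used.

Build the Huffman tree bottom-up:
U(19) + Z(22) → 41
Y(32) + 41 → 73
P(42) + S(52) → 94
73 + 94 → 167
T(115) + 167 → 282
The encoded length is the sum of every internal node's weight: 41 + 73 + 94 + 167 + 282 = 657 bits.

657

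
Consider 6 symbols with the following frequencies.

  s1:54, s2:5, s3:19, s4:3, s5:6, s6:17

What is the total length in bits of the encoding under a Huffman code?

207

Build the Huffman tree bottom-up:
s4(3) + s2(5) → 8
s5(6) + 8 → 14
14 + s6(17) → 31
s3(19) + 31 → 50
50 + s1(54) → 104
The encoded length is the sum of every internal node's weight: 8 + 14 + 31 + 50 + 104 = 207 bits.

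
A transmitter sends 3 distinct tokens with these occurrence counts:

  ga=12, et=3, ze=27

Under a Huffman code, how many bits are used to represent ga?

2

Build the tree from the bottom:
et(3) + ga(12) → 15
15 + ze(27) → 42
ga sits 2 levels below the root, so its codeword is 2 bits.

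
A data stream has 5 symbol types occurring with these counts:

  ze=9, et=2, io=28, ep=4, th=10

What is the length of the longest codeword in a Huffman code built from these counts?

4

Merge the two lowest-weight nodes at each step:
combine et(2), ep(4) → 6
combine 6, ze(9) → 15
combine th(10), 15 → 25
combine 25, io(28) → 53
The rarest symbols sit at the bottom; the longest codeword is 4 bits.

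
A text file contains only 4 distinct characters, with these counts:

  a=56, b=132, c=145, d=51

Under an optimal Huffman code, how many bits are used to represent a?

Huffman merges, smallest pair first:
merge d(51) and a(56): 107
merge 107 and b(132): 239
merge c(145) and 239: 384
a's leaf is at depth 3, giving a 3-bit codeword.

3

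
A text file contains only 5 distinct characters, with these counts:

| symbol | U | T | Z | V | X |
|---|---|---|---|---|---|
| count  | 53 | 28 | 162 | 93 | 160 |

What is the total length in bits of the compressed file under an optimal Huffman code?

1073

Build the Huffman tree bottom-up:
combine T(28), U(53) → 81
combine 81, V(93) → 174
combine X(160), Z(162) → 322
combine 174, 322 → 496
The encoded length is the sum of every internal node's weight: 81 + 174 + 322 + 496 = 1073 bits.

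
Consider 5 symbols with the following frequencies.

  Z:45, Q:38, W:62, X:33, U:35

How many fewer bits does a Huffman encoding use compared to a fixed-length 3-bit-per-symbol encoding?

Fixed-length: 3 bits × 213 symbols = 639 bits.
Huffman merges:
X(33) + U(35) → 68
Q(38) + Z(45) → 83
W(62) + 68 → 130
83 + 130 → 213
Huffman total = 68 + 83 + 130 + 213 = 494 bits.
Saving = 639 − 494 = 145 bits.

145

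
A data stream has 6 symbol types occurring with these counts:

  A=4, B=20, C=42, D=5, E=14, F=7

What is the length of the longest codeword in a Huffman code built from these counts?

5

Merge the two lowest-weight nodes at each step:
combine A(4), D(5) → 9
combine F(7), 9 → 16
combine E(14), 16 → 30
combine B(20), 30 → 50
combine C(42), 50 → 92
Maximum depth reached is 5.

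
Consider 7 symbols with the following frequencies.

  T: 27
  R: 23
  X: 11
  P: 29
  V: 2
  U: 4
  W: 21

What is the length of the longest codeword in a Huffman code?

5

Merge the two lowest-weight nodes at each step:
V(2) + U(4) → 6
6 + X(11) → 17
17 + W(21) → 38
R(23) + T(27) → 50
P(29) + 38 → 67
50 + 67 → 117
Maximum depth reached is 5.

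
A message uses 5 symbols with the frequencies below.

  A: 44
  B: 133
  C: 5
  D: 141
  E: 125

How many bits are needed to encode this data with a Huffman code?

945

Greedily combine the two least-frequent nodes:
C(5) + A(44) → 49
49 + E(125) → 174
B(133) + D(141) → 274
174 + 274 → 448
Total encoded bits = sum of merged weights = 49 + 174 + 274 + 448 = 945.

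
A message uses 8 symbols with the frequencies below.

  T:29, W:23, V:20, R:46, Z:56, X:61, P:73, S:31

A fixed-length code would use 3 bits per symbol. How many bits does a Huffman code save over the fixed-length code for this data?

Fixed-length: 3 bits × 339 symbols = 1017 bits.
Huffman merges:
combine V(20), W(23) → 43
combine T(29), S(31) → 60
combine 43, R(46) → 89
combine Z(56), 60 → 116
combine X(61), P(73) → 134
combine 89, 116 → 205
combine 134, 205 → 339
Huffman total = 43 + 60 + 89 + 116 + 134 + 205 + 339 = 986 bits.
Saving = 1017 − 986 = 31 bits.

31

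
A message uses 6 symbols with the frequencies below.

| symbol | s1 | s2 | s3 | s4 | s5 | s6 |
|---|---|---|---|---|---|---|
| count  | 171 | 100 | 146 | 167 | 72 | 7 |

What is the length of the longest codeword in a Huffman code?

4

Merge the two lowest-weight nodes at each step:
s6(7) + s5(72) → 79
79 + s2(100) → 179
s3(146) + s4(167) → 313
s1(171) + 179 → 350
313 + 350 → 663
The first pair merged (s6, s5) ends up deepest, at depth 4.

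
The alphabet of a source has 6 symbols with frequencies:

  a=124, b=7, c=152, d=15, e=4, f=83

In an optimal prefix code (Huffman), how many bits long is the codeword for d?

4

Huffman merges, smallest pair first:
e(4) + b(7) → 11
11 + d(15) → 26
26 + f(83) → 109
109 + a(124) → 233
c(152) + 233 → 385
d's leaf is at depth 4, giving a 4-bit codeword.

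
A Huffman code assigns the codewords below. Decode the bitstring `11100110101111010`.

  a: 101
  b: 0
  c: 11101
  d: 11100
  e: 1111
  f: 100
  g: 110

Read left to right; each codeword is recognised as soon as it completes (prefix code):
  11100→d | 110→g | 101→a | 11101→c | 0→b
Decoded message: dgacb

dgacb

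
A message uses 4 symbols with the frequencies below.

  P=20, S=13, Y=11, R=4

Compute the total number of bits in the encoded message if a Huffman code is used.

Build the Huffman tree bottom-up:
combine R(4), Y(11) → 15
combine S(13), 15 → 28
combine P(20), 28 → 48
The encoded length is the sum of every internal node's weight: 15 + 28 + 48 = 91 bits.

91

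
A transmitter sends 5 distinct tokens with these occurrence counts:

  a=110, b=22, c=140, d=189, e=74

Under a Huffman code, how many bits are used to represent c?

2

Repeatedly merge the two smallest:
b(22) + e(74) → 96
96 + a(110) → 206
c(140) + d(189) → 329
206 + 329 → 535
c's leaf is at depth 2, giving a 2-bit codeword.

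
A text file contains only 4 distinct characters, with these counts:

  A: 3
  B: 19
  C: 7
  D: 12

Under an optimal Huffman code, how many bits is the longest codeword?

3

Merge the two lowest-weight nodes at each step:
combine A(3), C(7) → 10
combine 10, D(12) → 22
combine B(19), 22 → 41
The first pair merged (A, C) ends up deepest, at depth 3.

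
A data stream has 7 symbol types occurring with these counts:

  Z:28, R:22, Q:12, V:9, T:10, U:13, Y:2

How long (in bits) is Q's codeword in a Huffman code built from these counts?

Huffman merges, smallest pair first:
merge Y(2) and V(9): 11
merge T(10) and 11: 21
merge Q(12) and U(13): 25
merge 21 and R(22): 43
merge 25 and Z(28): 53
merge 43 and 53: 96
Q sits 3 levels below the root, so its codeword is 3 bits.

3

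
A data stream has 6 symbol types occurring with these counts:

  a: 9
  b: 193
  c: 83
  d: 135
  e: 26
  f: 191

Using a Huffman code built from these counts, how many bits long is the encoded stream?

1427

Build the Huffman tree bottom-up:
a(9) + e(26) → 35
35 + c(83) → 118
118 + d(135) → 253
f(191) + b(193) → 384
253 + 384 → 637
Each symbol's bit-cost is frequency × depth; summing gives 1427 bits (equivalently 35 + 118 + 253 + 384 + 637).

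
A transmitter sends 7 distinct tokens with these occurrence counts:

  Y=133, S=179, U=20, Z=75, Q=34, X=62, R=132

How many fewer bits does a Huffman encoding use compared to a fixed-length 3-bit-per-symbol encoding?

Fixed-length: 3 bits × 635 symbols = 1905 bits.
Huffman merges:
combine U(20), Q(34) → 54
combine 54, X(62) → 116
combine Z(75), 116 → 191
combine R(132), Y(133) → 265
combine S(179), 191 → 370
combine 265, 370 → 635
Huffman total = 54 + 116 + 191 + 265 + 370 + 635 = 1631 bits.
Saving = 1905 − 1631 = 274 bits.

274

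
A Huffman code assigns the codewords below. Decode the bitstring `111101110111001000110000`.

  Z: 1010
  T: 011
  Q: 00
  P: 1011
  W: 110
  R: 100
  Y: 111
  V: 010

YPPRRTQQ

Read left to right; each codeword is recognised as soon as it completes (prefix code):
  111→Y | 1011→P | 1011→P | 100→R | 100→R | 011→T | 00→Q | 00→Q
Decoded message: YPPRRTQQ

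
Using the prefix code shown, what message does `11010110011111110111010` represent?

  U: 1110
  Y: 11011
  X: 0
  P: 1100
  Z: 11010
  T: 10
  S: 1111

Read left to right; each codeword is recognised as soon as it completes (prefix code):
  11010→Z | 1100→P | 1111→S | 1110→U | 1110→U | 10→T
Decoded message: ZPSUUT

ZPSUUT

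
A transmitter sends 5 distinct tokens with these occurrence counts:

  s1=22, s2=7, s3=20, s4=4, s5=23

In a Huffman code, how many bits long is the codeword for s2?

3

Build the tree from the bottom:
combine s4(4), s2(7) → 11
combine 11, s3(20) → 31
combine s1(22), s5(23) → 45
combine 31, 45 → 76
s2 sits 3 levels below the root, so its codeword is 3 bits.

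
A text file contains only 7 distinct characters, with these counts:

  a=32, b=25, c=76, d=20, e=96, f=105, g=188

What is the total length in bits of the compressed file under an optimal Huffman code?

1359

Merge the two smallest weights repeatedly:
merge d(20) and b(25): 45
merge a(32) and 45: 77
merge c(76) and 77: 153
merge e(96) and f(105): 201
merge 153 and g(188): 341
merge 201 and 341: 542
The encoded length is the sum of every internal node's weight: 45 + 77 + 153 + 201 + 341 + 542 = 1359 bits.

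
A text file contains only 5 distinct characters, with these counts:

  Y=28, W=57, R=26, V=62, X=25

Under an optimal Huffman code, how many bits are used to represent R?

3

Huffman merges, smallest pair first:
merge X(25) and R(26): 51
merge Y(28) and 51: 79
merge W(57) and V(62): 119
merge 79 and 119: 198
R sits 3 levels below the root, so its codeword is 3 bits.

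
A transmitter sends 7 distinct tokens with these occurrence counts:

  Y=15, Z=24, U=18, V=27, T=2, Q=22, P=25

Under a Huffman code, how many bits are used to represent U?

3

Huffman merges, smallest pair first:
merge T(2) and Y(15): 17
merge 17 and U(18): 35
merge Q(22) and Z(24): 46
merge P(25) and V(27): 52
merge 35 and 46: 81
merge 52 and 81: 133
The subtree containing U is merged 3 times, so code length = 3.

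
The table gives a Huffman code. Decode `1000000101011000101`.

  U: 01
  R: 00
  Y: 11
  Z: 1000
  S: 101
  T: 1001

Read left to right; each codeword is recognised as soon as it completes (prefix code):
  1000→Z | 00→R | 01→U | 01→U | 01→U | 1000→Z | 101→S
Decoded message: ZRUUUZS

ZRUUUZS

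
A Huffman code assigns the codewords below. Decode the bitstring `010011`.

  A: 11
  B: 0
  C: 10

Read left to right; each codeword is recognised as soon as it completes (prefix code):
  0→B | 10→C | 0→B | 11→A
Decoded message: BCBA

BCBA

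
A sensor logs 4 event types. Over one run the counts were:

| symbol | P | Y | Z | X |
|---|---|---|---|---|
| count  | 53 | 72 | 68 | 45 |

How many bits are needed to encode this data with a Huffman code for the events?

476

Greedily combine the two least-frequent nodes:
X(45) + P(53) → 98
Z(68) + Y(72) → 140
98 + 140 → 238
Each symbol's bit-cost is frequency × depth; summing gives 476 bits (equivalently 98 + 140 + 238).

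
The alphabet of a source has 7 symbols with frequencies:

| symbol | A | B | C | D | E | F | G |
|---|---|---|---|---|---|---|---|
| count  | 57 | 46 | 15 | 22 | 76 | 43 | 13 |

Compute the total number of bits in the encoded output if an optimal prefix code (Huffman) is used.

Build the Huffman tree bottom-up:
merge G(13) and C(15): 28
merge D(22) and 28: 50
merge F(43) and B(46): 89
merge 50 and A(57): 107
merge E(76) and 89: 165
merge 107 and 165: 272
Total encoded bits = sum of merged weights = 28 + 50 + 89 + 107 + 165 + 272 = 711.

711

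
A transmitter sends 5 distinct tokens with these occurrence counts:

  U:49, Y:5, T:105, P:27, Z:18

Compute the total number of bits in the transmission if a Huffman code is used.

Greedily combine the two least-frequent nodes:
merge Y(5) and Z(18): 23
merge 23 and P(27): 50
merge U(49) and 50: 99
merge 99 and T(105): 204
The encoded length is the sum of every internal node's weight: 23 + 50 + 99 + 204 = 376 bits.

376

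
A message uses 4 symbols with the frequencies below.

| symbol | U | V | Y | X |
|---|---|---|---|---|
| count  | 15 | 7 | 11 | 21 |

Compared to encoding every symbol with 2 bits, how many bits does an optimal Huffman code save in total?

3

Fixed-length: 2 bits × 54 symbols = 108 bits.
Huffman merges:
V(7) + Y(11) → 18
U(15) + 18 → 33
X(21) + 33 → 54
Huffman total = 18 + 33 + 54 = 105 bits.
Saving = 108 − 105 = 3 bits.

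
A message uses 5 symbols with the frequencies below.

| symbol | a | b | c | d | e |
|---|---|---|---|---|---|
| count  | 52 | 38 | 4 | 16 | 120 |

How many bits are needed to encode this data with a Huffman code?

Build the Huffman tree bottom-up:
combine c(4), d(16) → 20
combine 20, b(38) → 58
combine a(52), 58 → 110
combine 110, e(120) → 230
Total encoded bits = sum of merged weights = 20 + 58 + 110 + 230 = 418.

418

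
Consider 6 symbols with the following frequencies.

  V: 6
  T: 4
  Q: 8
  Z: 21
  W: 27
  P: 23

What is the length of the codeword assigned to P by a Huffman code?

2

Repeatedly merge the two smallest:
combine T(4), V(6) → 10
combine Q(8), 10 → 18
combine 18, Z(21) → 39
combine P(23), W(27) → 50
combine 39, 50 → 89
P sits 2 levels below the root, so its codeword is 2 bits.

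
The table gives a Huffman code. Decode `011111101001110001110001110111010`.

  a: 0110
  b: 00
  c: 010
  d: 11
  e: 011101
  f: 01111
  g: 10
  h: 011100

fdchhedc

Read left to right; each codeword is recognised as soon as it completes (prefix code):
  01111→f | 11→d | 010→c | 011100→h | 011100→h | 011101→e | 11→d | 010→c
Decoded message: fdchhedc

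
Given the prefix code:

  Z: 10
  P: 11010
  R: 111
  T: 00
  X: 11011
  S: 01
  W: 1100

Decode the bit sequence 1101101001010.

XSTZZ

Read left to right; each codeword is recognised as soon as it completes (prefix code):
  11011→X | 01→S | 00→T | 10→Z | 10→Z
Decoded message: XSTZZ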